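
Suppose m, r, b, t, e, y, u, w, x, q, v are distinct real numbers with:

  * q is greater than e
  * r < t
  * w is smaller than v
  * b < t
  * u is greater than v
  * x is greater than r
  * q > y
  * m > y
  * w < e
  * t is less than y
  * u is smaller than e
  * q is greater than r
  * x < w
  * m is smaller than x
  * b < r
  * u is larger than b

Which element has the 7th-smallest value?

The consecutive relations fix a unique order: b < r < t < y < m < x < w < v < u < e < q.
The 7th smallest is w.

w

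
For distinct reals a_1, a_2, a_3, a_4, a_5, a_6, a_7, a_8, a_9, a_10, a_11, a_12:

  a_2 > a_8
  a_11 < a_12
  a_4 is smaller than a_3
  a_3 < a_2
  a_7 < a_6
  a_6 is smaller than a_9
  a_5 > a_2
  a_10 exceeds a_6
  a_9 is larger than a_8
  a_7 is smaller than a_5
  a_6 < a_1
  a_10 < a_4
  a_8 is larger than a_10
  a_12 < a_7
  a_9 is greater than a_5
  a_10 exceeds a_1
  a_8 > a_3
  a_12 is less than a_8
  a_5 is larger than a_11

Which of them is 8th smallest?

Piecing the relations together gives one ordering: a_11 < a_12 < a_7 < a_6 < a_1 < a_10 < a_4 < a_3 < a_8 < a_2 < a_5 < a_9.
Counting 8 from the smallest end gives a_3.

a_3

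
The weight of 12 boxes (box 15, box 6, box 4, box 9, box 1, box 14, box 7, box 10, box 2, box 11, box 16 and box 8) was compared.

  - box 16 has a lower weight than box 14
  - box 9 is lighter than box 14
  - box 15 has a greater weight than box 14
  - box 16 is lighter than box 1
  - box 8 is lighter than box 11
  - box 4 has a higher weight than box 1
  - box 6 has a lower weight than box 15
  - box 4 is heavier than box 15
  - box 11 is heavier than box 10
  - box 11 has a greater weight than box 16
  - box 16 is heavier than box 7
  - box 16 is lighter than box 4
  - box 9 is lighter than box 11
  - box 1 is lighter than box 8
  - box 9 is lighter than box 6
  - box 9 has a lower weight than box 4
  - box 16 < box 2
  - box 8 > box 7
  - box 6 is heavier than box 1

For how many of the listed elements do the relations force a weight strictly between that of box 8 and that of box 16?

Chaining upward from box 16 reaches: box 1, box 6, box 2, box 14, box 15, box 4, box 11.
Chaining downward from box 8 reaches: box 7, box 1.
Strictly between box 16 and box 8 are those in both lists: box 1 — 1 element.

1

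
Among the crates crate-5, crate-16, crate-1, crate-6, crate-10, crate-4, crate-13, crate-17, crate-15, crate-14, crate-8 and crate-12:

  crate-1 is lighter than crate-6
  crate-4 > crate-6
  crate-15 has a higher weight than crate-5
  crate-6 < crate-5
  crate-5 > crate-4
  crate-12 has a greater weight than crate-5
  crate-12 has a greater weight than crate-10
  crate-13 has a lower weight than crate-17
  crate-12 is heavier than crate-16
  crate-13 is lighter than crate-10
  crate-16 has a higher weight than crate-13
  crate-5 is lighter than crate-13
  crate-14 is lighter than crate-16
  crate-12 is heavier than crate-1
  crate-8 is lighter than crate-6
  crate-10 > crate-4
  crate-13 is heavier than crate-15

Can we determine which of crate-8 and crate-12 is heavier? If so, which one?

crate-12

The relevant relations are crate-8 < crate-6; crate-6 < crate-4; crate-4 < crate-5; crate-5 < crate-15; crate-15 < crate-13; crate-13 < crate-10; crate-10 < crate-12.
Chaining these gives crate-8 < crate-6 < crate-4 < crate-5 < crate-15 < crate-13 < crate-10 < crate-12.
So crate-12 is heavier.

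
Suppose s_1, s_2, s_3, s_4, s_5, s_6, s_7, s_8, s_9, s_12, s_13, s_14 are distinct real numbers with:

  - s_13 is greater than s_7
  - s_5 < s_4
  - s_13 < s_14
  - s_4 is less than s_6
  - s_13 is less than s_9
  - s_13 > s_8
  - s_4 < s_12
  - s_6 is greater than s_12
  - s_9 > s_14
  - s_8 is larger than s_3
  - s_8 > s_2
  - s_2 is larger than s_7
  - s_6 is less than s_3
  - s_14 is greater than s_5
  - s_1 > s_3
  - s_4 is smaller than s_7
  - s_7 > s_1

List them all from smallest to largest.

Each adjacent pair is fixed by a given relation: s_5 < s_4; s_4 < s_12; s_12 < s_6; s_6 < s_3; s_3 < s_1; s_1 < s_7; s_7 < s_2; s_2 < s_8; s_8 < s_13; s_13 < s_14; s_14 < s_9. Chaining them end to end gives the full order.

s_5 < s_4 < s_12 < s_6 < s_3 < s_1 < s_7 < s_2 < s_8 < s_13 < s_14 < s_9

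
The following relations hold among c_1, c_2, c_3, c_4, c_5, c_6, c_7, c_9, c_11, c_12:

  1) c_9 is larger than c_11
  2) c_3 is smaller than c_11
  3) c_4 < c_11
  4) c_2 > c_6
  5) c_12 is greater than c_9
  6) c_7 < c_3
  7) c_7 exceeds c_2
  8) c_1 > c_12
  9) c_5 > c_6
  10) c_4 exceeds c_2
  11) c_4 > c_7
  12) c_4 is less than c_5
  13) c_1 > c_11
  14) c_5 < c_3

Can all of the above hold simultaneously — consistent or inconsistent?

consistent

Every relation is compatible with c_6 < c_2 < c_7 < c_4 < c_5 < c_3 < c_11 < c_9 < c_12 < c_1; the set is consistent.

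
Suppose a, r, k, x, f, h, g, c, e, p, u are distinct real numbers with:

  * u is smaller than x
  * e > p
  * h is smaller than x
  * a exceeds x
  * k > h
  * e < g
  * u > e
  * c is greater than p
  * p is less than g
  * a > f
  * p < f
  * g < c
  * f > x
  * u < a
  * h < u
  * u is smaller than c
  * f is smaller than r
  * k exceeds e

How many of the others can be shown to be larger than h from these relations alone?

The elements the relations force above h are u, x, f, c, r, a, k — no chain reaches any other.
That is 7.

7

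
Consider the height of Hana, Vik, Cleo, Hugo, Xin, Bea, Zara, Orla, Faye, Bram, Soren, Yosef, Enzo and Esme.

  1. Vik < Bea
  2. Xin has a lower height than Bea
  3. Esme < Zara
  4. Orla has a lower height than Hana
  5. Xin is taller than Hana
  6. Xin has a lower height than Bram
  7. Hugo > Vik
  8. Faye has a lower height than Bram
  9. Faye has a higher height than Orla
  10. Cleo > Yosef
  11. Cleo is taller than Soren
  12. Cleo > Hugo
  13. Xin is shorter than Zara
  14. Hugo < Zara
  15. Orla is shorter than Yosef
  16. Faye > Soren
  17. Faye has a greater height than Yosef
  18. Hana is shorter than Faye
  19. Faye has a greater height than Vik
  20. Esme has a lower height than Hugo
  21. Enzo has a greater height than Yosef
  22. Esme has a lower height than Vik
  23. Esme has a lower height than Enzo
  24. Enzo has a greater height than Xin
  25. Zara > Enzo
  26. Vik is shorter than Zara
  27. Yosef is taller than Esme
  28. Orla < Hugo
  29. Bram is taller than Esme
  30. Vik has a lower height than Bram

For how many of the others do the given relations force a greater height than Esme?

From Esme the given relations immediately reach Yosef, Vik, Enzo, Hugo, Zara, Bram.
From those, Faye, Bea, Cleo — 9 in total.
Nothing else is reachable above Esme; 9 in all.

9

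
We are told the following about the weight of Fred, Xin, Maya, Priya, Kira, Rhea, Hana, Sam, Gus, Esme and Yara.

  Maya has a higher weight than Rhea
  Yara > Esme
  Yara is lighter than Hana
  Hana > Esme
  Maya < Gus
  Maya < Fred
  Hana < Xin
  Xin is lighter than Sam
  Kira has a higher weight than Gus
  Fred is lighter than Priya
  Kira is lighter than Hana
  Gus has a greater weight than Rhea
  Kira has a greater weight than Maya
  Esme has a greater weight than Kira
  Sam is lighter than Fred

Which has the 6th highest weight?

Yara

Chaining the given pairs: Rhea < Maya < Gus < Kira < Esme < Yara < Hana < Xin < Sam < Fred < Priya.
The 6th largest is Yara.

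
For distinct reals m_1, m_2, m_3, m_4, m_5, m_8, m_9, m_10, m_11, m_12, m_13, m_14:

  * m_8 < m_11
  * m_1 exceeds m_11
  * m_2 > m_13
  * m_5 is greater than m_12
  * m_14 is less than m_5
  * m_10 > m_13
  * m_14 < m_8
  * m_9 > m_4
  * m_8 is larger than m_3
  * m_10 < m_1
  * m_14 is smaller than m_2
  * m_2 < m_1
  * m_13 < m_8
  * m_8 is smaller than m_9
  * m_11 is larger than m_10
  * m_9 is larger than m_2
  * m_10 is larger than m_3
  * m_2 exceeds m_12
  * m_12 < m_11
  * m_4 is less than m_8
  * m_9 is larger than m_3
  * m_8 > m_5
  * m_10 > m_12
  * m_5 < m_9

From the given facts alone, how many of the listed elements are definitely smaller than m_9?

8

From m_9 the given relations immediately reach m_3, m_4, m_5, m_2, m_8.
From those, m_14, m_13, m_12 — 8 in total.
Nothing else is reachable below m_9; 8 in all.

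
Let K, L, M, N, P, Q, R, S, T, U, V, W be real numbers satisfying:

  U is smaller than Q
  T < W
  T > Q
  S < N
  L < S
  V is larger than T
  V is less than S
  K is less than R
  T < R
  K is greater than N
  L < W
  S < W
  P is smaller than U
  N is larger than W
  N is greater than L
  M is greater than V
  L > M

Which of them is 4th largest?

Chaining the given pairs: P < U < Q < T < V < M < L < S < W < N < K < R.
Counting 4 from the largest end gives W.

W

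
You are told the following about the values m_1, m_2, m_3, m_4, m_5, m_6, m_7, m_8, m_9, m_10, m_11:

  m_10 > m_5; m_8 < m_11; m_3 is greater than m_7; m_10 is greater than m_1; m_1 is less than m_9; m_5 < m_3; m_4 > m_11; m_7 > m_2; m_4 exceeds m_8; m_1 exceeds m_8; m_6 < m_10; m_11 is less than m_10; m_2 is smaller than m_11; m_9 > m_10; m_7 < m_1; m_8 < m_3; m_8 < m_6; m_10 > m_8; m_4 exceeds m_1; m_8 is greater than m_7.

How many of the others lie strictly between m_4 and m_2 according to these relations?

The relations place m_2 below m_4. An element lies strictly between them when it is forced above m_2 and also forced below m_4.
Above m_2: {m_7, m_8, m_6, m_11, m_3, m_1, m_10, m_9}. Below m_4: {m_7, m_8, m_11, m_1}.
Intersection: {m_7, m_8, m_11, m_1} — 4.

4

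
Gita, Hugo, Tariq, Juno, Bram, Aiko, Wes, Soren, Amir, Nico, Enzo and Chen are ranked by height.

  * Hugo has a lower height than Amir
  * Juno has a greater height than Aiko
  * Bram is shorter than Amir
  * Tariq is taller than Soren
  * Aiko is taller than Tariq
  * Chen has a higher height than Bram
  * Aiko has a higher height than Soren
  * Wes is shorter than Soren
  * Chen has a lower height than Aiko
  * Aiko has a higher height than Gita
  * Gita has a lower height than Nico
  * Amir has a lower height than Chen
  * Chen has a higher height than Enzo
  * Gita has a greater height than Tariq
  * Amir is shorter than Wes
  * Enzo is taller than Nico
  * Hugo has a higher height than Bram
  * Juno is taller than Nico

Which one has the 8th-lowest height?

Nico

Piecing the relations together gives one ordering: Bram < Hugo < Amir < Wes < Soren < Tariq < Gita < Nico < Enzo < Chen < Aiko < Juno.
Counting 8 from the smallest end gives Nico.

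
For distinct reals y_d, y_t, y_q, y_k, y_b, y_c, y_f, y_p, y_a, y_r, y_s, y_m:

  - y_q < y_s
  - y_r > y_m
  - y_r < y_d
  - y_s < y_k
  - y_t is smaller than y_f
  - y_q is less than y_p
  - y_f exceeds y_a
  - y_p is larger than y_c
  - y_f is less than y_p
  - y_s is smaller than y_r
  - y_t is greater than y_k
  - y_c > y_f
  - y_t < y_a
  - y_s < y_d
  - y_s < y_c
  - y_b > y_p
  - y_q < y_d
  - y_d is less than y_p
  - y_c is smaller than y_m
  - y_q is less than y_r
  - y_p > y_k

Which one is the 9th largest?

Chaining the given pairs: y_q < y_s < y_k < y_t < y_a < y_f < y_c < y_m < y_r < y_d < y_p < y_b.
Counting 9 from the largest end gives y_t.

y_t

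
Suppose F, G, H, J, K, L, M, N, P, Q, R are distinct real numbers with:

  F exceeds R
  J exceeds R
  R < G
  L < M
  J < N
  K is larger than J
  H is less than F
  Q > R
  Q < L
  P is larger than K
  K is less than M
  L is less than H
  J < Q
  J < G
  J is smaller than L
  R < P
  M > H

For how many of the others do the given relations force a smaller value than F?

From F the given relations immediately reach R, H.
From those, L — 3 in total.
From those, J, Q — 5 in total.
Nothing else is reachable below F; 5 in all.

5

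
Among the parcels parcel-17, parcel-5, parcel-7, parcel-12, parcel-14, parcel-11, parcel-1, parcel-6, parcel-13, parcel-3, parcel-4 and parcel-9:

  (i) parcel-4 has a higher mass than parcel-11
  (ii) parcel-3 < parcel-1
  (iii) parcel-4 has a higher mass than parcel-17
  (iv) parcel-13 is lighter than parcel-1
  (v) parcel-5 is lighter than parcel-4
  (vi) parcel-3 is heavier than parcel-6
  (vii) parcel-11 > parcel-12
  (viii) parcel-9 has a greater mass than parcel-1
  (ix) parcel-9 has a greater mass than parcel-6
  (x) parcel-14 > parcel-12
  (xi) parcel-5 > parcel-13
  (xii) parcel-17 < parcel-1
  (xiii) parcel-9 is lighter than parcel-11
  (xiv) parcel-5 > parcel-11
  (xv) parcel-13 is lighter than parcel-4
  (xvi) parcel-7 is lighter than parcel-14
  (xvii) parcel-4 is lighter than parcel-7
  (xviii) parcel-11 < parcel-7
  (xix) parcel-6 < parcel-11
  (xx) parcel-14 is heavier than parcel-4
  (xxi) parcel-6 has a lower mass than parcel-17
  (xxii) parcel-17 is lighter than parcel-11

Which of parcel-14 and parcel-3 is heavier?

parcel-3 < parcel-1 and parcel-1 < parcel-9 give parcel-3 < parcel-9.
Then parcel-9 < parcel-11 extends the chain to parcel-11.
Then parcel-11 < parcel-5 extends the chain to parcel-5.
With parcel-5 < parcel-4: parcel-3 < parcel-1 < parcel-9 < parcel-11 < parcel-5 < parcel-4.
Then parcel-4 < parcel-7 extends the chain to parcel-7.
With parcel-7 < parcel-14: parcel-3 < parcel-1 < parcel-9 < parcel-11 < parcel-5 < parcel-4 < parcel-7 < parcel-14.
So parcel-3 < parcel-14; parcel-14 is the heavier of the two.

parcel-14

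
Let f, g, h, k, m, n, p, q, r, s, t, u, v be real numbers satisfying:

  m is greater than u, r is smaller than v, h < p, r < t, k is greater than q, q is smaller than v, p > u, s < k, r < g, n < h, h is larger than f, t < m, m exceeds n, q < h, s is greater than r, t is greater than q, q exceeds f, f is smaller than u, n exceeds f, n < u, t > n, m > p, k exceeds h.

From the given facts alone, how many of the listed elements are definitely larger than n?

From n the given relations immediately reach t, h, u, m.
From those, p, k — 6 in total.
Nothing else is reachable above n; 6 in all.

6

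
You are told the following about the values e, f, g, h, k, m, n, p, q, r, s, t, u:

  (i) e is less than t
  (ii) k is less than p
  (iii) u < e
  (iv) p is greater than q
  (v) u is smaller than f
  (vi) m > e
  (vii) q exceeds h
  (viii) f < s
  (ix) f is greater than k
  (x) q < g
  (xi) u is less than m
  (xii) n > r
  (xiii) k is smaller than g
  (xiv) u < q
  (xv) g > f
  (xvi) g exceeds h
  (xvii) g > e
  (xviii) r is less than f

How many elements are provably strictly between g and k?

The relations place k below g. An element lies strictly between them when it is forced above k and also forced below g.
Above k: {f, p, s}. Below g: {u, h, e, r, q, f}.
Intersection: {f} — 1.

1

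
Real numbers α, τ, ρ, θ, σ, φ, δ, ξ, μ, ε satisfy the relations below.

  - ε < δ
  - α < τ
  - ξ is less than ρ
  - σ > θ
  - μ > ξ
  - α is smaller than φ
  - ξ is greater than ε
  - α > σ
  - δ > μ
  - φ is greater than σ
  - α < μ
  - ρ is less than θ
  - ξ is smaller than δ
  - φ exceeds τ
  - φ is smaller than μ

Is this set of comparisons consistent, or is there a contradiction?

Every relation is compatible with ε < ξ < ρ < θ < σ < α < τ < φ < μ < δ; the set is consistent.

consistent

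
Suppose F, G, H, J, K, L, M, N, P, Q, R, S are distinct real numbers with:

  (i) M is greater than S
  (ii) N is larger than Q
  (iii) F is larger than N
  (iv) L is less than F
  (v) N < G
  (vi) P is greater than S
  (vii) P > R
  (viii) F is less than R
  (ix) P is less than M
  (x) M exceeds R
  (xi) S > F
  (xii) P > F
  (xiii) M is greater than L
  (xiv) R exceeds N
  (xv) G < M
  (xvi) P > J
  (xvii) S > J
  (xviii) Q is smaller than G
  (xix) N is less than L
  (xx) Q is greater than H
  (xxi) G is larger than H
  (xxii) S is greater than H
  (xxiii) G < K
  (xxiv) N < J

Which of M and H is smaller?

H

H < Q and Q < N give H < N.
Then N < L extends the chain to L.
Then L < F extends the chain to F.
Then F < R extends the chain to R.
With R < M: H < Q < N < L < F < R < M.
So H < M; H is the smaller of the two.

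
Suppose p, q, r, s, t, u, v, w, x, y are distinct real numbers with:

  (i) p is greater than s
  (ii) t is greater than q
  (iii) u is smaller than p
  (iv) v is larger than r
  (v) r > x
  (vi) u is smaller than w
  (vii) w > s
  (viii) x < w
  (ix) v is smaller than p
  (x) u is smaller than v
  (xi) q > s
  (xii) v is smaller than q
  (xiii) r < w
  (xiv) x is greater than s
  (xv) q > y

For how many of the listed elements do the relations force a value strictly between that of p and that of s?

Chaining upward from s reaches: x, r, v, w, q, t.
Chaining downward from p reaches: u, x, r, v.
Strictly between s and p are those in both lists: x, r, v — 3 elements.

3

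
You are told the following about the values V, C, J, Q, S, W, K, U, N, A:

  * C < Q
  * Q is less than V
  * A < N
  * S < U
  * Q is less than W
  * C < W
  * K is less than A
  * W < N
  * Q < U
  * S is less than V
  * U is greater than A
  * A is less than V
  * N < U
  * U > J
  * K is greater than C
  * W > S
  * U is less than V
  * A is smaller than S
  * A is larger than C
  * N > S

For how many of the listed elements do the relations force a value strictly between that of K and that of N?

3

The relations place K below N. An element lies strictly between them when it is forced above K and also forced below N.
Above K: {A, S, W, U, V}. Below N: {C, Q, A, S, W}.
Intersection: {A, S, W} — 3.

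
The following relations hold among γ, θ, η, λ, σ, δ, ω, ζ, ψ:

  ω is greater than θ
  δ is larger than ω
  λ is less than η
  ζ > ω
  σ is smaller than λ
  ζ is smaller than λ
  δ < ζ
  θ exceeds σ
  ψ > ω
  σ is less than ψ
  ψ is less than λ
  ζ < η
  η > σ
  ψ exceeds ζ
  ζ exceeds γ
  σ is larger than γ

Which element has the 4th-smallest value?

Chaining the given pairs: γ < σ < θ < ω < δ < ζ < ψ < λ < η.
Counting 4 from the smallest end gives ω.

ω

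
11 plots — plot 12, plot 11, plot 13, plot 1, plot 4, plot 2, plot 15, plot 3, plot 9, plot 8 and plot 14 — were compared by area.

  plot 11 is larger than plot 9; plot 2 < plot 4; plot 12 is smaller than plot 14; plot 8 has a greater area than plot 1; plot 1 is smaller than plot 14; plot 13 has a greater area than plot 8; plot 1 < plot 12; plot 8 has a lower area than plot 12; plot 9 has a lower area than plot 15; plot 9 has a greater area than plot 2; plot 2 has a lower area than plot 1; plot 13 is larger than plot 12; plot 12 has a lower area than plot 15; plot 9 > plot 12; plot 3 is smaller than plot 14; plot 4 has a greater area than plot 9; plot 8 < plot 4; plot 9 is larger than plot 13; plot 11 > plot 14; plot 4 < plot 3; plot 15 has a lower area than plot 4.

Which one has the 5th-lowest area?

plot 13

The consecutive relations fix a unique order: plot 2 < plot 1 < plot 8 < plot 12 < plot 13 < plot 9 < plot 15 < plot 4 < plot 3 < plot 14 < plot 11.
Counting 5 from the smallest end gives plot 13.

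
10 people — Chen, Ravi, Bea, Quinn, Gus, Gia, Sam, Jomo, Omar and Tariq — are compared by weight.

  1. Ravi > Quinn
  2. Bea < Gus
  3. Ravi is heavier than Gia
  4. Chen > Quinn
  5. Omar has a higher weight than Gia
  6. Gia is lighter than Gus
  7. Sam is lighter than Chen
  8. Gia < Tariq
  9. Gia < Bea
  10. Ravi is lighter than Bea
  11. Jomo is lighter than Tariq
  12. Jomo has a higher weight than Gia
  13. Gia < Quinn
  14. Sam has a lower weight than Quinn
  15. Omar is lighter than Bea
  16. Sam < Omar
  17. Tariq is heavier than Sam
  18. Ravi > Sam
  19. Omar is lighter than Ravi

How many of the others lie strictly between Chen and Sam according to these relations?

Chaining upward from Sam reaches: Quinn, Omar, Ravi, Bea, Gus, Tariq.
Chaining downward from Chen reaches: Gia, Quinn.
Strictly between Sam and Chen are those in both lists: Quinn — 1 element.

1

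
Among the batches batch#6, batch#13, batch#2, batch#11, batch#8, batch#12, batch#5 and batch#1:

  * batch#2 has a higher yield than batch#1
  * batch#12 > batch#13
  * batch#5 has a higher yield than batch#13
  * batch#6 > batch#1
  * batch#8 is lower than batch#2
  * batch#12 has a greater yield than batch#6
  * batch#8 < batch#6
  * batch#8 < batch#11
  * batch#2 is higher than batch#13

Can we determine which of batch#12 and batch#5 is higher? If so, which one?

Following every chain through batch#5: below batch#5 we get batch#13.
batch#12 is not reached, and no chain runs the other way from batch#12 to batch#5.
So the given relations leave the order of batch#5 and batch#12 undetermined.

undetermined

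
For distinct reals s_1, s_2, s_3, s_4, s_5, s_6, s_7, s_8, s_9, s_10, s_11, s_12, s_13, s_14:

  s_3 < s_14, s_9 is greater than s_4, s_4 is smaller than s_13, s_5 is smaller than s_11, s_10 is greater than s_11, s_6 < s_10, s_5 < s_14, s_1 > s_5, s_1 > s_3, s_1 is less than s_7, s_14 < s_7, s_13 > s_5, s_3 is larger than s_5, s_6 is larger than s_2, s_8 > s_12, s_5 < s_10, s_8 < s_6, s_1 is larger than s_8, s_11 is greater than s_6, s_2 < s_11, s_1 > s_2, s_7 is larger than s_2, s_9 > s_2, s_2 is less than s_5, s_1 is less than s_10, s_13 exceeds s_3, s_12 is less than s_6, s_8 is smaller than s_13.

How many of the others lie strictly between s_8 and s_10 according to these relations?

Chaining upward from s_8 reaches: s_13, s_6, s_1, s_7, s_11.
Chaining downward from s_10 reaches: s_12, s_2, s_5, s_3, s_6, s_1, s_11.
Strictly between s_8 and s_10 are those in both lists: s_6, s_1, s_11 — 3 elements.

3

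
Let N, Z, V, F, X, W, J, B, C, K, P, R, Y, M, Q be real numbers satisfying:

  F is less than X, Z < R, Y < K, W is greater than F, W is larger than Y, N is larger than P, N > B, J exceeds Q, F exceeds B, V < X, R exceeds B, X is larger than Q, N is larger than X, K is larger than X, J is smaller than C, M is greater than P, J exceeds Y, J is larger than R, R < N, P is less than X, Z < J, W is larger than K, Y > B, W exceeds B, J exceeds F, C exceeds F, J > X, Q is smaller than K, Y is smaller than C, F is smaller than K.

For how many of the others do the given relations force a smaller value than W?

8

From W the given relations immediately reach B, F, Y, K.
From those, Q, X — 6 in total.
From those, P, V — 8 in total.
No other element is forced below W by the given relations, so the count is 8.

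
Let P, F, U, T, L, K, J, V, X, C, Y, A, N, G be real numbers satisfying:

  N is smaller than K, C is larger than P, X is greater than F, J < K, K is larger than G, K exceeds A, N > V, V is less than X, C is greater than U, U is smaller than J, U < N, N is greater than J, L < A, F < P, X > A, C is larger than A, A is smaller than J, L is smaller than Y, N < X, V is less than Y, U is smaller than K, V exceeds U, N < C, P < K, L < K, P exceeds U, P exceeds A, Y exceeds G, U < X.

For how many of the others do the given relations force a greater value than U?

8

The elements the relations force above U are J, V, Y, P, N, C, K, X — no chain reaches any other.
That is 8.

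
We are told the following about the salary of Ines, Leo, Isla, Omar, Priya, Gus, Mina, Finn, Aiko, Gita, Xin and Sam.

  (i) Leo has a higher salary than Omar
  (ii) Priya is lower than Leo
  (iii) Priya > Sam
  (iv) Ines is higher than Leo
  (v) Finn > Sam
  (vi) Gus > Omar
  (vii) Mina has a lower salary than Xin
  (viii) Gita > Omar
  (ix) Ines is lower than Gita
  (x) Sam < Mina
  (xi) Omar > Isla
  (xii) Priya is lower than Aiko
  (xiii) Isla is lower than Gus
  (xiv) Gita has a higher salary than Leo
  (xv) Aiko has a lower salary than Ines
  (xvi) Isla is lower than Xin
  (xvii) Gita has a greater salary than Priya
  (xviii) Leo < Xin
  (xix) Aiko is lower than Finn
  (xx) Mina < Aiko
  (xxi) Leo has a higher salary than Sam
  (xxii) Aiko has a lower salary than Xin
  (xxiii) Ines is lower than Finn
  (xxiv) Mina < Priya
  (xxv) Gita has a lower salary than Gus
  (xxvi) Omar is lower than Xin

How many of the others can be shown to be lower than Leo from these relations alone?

Directly below Leo: Sam, Priya, Omar.
One step further: Isla, Mina (5 so far).
Nothing else is reachable below Leo; 5 in all.

5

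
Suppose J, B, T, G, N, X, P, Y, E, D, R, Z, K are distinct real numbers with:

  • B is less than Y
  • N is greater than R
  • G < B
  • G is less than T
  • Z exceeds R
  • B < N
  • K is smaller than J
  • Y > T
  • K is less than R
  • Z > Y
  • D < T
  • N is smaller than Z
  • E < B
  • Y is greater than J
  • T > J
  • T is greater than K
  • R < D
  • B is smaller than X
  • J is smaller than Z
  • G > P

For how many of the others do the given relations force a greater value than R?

5

From R the given relations immediately reach D, N, Z.
From those, T — 4 in total.
From those, Y — 5 in total.
No other element is forced above R by the given relations, so the count is 5.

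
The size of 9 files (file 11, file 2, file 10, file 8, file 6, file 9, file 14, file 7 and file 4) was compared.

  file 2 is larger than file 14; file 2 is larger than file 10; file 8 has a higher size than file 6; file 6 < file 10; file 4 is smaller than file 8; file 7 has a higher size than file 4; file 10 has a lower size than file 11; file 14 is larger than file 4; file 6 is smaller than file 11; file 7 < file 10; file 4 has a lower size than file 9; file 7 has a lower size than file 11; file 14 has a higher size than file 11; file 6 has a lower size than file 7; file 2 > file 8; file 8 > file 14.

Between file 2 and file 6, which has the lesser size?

The relevant relations are file 6 < file 7; file 7 < file 10; file 10 < file 11; file 11 < file 14; file 14 < file 2.
Chaining these gives file 6 < file 7 < file 10 < file 11 < file 14 < file 2.
So file 6 < file 2; file 6 is the smaller of the two.

file 6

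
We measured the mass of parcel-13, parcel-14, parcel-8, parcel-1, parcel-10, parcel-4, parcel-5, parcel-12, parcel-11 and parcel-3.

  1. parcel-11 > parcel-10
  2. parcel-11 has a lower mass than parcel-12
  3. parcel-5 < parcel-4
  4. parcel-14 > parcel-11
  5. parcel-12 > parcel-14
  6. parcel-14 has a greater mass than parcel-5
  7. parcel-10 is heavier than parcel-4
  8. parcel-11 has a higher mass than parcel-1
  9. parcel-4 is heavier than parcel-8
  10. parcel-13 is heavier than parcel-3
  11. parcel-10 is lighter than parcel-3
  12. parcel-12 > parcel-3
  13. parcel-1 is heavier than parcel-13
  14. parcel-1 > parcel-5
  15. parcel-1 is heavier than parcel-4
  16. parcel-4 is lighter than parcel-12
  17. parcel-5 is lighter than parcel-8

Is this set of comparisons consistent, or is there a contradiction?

consistent

The single ordering parcel-5 < parcel-8 < parcel-4 < parcel-10 < parcel-3 < parcel-13 < parcel-1 < parcel-11 < parcel-14 < parcel-12 satisfies every listed relation, so no contradiction arises.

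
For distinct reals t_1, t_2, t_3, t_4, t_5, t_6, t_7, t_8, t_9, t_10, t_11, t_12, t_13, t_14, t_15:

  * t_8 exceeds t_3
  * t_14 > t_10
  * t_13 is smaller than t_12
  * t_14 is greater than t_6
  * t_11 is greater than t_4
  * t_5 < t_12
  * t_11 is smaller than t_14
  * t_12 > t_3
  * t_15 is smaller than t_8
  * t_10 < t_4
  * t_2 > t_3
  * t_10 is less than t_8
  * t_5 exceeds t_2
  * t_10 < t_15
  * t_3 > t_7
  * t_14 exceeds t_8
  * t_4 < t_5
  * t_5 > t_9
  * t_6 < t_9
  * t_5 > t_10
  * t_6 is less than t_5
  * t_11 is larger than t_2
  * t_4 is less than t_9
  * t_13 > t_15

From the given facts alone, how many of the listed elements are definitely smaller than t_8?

The elements the relations force below t_8 are t_7, t_10, t_3, t_15 — no chain reaches any other.
That is 4.

4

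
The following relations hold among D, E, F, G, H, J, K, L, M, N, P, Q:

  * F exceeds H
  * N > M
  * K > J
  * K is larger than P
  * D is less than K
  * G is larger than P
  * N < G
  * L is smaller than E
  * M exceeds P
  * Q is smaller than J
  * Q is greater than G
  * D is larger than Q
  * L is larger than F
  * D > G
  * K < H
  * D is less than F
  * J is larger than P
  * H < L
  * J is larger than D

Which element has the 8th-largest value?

Chaining the given pairs: P < M < N < G < Q < D < J < K < H < F < L < E.
The 8th largest is Q.

Q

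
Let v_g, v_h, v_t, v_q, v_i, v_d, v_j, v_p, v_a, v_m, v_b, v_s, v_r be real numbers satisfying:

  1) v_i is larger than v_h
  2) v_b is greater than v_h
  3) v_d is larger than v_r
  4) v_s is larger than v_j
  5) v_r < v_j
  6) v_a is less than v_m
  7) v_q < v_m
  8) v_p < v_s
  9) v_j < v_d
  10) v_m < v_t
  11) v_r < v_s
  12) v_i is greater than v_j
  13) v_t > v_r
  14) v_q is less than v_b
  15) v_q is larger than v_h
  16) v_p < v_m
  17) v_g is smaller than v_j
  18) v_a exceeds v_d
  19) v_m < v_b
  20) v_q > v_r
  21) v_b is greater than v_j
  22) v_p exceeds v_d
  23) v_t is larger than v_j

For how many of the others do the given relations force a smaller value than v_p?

4

The elements the relations force below v_p are v_g, v_r, v_j, v_d — no chain reaches any other.
That is 4.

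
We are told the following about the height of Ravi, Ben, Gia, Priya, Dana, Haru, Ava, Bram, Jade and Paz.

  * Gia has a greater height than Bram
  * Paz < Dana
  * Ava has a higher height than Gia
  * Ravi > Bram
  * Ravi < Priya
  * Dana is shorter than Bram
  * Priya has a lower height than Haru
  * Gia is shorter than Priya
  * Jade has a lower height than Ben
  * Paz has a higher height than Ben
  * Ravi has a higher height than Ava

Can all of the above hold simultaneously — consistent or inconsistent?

The single ordering Jade < Ben < Paz < Dana < Bram < Gia < Ava < Ravi < Priya < Haru satisfies every listed relation, so no contradiction arises.

consistent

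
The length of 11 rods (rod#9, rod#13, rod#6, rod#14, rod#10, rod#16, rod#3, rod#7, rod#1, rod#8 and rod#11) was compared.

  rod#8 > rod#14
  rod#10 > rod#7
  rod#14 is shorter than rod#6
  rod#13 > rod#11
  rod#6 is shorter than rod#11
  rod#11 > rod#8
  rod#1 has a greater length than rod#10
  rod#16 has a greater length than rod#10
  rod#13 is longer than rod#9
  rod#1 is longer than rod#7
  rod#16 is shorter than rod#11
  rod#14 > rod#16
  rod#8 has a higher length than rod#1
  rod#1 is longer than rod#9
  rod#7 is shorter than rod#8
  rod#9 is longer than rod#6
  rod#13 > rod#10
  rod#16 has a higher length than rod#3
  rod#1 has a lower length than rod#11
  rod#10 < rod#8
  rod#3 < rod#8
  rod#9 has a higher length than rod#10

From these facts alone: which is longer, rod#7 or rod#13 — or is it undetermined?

rod#13

rod#7 < rod#10 and rod#10 < rod#16 give rod#7 < rod#16.
With rod#16 < rod#14: rod#7 < rod#10 < rod#16 < rod#14.
With rod#14 < rod#6: rod#7 < rod#10 < rod#16 < rod#14 < rod#6.
Then rod#6 < rod#9 extends the chain to rod#9.
With rod#9 < rod#1: rod#7 < rod#10 < rod#16 < rod#14 < rod#6 < rod#9 < rod#1.
With rod#1 < rod#8: rod#7 < rod#10 < rod#16 < rod#14 < rod#6 < rod#9 < rod#1 < rod#8.
With rod#8 < rod#11: rod#7 < rod#10 < rod#16 < rod#14 < rod#6 < rod#9 < rod#1 < rod#8 < rod#11.
With rod#11 < rod#13: rod#7 < rod#10 < rod#16 < rod#14 < rod#6 < rod#9 < rod#1 < rod#8 < rod#11 < rod#13.
So rod#13 is longer.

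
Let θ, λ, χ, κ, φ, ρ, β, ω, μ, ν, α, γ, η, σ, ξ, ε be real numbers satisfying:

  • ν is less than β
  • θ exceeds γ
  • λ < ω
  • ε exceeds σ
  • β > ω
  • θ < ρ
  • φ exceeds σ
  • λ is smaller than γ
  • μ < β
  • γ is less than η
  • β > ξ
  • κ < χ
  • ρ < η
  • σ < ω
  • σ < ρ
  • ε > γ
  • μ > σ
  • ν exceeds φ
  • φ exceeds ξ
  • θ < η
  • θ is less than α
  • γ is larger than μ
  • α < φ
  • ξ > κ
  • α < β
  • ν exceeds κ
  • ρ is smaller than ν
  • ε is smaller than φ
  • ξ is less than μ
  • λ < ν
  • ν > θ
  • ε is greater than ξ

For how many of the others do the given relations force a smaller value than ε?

Directly below ε: σ, ξ, γ.
One step further: κ, λ, μ (6 so far).
Nothing else is reachable below ε; 6 in all.

6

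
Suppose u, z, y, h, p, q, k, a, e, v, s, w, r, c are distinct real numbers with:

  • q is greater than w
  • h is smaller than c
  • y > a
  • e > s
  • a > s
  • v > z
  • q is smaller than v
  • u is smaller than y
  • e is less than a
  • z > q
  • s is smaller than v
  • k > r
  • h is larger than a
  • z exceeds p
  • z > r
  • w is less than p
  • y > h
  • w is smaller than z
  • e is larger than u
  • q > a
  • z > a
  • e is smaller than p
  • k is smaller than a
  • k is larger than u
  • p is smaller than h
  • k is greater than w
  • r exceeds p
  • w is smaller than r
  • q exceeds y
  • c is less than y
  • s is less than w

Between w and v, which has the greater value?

w < p and p < r give w < r.
With r < k: w < p < r < k.
With k < a: w < p < r < k < a.
With a < h: w < p < r < k < a < h.
With h < c: w < p < r < k < a < h < c.
Then c < y extends the chain to y.
With y < q: w < p < r < k < a < h < c < y < q.
Then q < z extends the chain to z.
With z < v: w < p < r < k < a < h < c < y < q < z < v.
So w < v; v is the larger of the two.

v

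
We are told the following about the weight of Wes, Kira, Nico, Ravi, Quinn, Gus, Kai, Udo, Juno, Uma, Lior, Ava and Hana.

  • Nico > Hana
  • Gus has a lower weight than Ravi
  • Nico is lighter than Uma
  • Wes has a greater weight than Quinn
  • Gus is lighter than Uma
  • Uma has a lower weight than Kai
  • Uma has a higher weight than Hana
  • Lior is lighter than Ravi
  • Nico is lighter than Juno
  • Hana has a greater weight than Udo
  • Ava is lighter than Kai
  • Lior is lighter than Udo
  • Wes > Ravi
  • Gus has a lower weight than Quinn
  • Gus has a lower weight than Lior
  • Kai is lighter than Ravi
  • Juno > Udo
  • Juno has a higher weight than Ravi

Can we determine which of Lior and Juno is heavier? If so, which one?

The relevant relations are Lior < Udo; Udo < Hana; Hana < Nico; Nico < Uma; Uma < Kai; Kai < Ravi; Ravi < Juno.
Chaining these gives Lior < Udo < Hana < Nico < Uma < Kai < Ravi < Juno.
So Juno is heavier.

Juno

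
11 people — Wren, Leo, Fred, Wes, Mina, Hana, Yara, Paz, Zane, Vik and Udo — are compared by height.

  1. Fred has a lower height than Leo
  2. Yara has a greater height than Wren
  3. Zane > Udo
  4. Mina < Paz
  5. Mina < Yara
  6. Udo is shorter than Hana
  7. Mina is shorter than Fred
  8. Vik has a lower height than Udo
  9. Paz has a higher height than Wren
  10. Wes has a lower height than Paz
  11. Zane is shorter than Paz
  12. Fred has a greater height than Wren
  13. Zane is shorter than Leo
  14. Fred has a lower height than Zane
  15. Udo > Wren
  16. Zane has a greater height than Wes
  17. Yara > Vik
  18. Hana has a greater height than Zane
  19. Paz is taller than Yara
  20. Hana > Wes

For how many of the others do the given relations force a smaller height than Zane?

6

The elements the relations force below Zane are Mina, Vik, Wren, Udo, Fred, Wes — no chain reaches any other.
That is 6.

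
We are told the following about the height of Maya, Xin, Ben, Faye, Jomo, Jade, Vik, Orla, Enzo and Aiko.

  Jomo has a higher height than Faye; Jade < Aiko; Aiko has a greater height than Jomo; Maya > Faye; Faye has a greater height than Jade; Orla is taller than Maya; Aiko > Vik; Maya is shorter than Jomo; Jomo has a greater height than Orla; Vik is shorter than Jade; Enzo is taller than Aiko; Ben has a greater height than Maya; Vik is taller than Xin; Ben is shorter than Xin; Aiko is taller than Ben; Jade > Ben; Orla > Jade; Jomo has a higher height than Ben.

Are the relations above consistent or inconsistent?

Chaining the given relations yields Faye < Maya < Ben < Xin < Vik < Jade, so Faye < Jade. But one relation states Jade < Faye. These cannot both hold.

inconsistent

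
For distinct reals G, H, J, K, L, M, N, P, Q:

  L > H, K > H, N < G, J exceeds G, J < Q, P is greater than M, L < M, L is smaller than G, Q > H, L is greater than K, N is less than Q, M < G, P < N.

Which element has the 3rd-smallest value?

Chaining the given pairs: H < K < L < M < P < N < G < J < Q.
Counting 3 from the smallest end gives L.

L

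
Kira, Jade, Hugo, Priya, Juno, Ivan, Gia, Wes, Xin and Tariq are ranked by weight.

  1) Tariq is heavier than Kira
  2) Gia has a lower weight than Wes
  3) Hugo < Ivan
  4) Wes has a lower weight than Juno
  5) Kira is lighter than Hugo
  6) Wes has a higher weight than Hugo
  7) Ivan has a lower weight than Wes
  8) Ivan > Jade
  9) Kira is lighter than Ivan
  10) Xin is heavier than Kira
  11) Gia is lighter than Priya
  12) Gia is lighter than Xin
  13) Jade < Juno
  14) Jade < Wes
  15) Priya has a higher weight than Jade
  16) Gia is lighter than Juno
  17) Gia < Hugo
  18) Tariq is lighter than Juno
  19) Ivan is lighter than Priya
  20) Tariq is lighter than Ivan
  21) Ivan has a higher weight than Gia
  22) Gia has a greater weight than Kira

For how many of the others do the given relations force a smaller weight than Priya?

6

From Priya the given relations immediately reach Gia, Jade, Ivan.
From those, Kira, Hugo, Tariq — 6 in total.
No other element is forced below Priya by the given relations, so the count is 6.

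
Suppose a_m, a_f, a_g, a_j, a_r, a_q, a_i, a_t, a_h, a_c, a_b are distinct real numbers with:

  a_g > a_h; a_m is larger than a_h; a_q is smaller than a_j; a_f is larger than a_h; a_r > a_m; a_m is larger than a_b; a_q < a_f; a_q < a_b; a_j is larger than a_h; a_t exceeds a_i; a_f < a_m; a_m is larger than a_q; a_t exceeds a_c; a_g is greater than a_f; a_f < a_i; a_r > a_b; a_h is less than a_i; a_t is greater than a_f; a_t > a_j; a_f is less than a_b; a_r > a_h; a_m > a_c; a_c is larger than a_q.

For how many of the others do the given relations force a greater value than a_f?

From a_f the given relations immediately reach a_i, a_b, a_m, a_g, a_t.
From those, a_r — 6 in total.
Nothing else is reachable above a_f; 6 in all.

6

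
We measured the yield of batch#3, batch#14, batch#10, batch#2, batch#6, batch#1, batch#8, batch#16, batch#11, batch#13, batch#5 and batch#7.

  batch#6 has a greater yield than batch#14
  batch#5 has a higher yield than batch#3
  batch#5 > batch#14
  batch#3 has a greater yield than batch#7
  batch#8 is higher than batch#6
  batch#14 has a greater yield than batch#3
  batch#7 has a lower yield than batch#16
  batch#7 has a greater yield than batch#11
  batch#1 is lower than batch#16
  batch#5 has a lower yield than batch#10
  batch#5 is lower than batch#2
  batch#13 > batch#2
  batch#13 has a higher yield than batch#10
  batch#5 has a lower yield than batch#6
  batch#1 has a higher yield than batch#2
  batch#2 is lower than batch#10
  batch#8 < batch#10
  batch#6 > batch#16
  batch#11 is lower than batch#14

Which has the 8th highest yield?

batch#5

Chaining the given pairs: batch#11 < batch#7 < batch#3 < batch#14 < batch#5 < batch#2 < batch#1 < batch#16 < batch#6 < batch#8 < batch#10 < batch#13.
Counting 8 from the largest end gives batch#5.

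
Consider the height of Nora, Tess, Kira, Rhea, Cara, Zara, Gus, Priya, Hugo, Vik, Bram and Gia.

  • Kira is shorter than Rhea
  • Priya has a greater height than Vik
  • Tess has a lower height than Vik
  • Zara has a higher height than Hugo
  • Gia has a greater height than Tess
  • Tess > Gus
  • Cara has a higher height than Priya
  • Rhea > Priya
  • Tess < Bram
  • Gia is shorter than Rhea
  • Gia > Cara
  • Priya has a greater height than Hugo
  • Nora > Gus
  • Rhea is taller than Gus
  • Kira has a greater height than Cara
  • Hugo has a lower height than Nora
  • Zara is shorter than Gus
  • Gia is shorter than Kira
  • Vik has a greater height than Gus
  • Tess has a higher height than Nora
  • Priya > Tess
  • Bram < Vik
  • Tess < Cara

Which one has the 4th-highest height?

Chaining the given pairs: Hugo < Zara < Gus < Nora < Tess < Bram < Vik < Priya < Cara < Gia < Kira < Rhea.
Counting 4 from the largest end gives Cara.

Cara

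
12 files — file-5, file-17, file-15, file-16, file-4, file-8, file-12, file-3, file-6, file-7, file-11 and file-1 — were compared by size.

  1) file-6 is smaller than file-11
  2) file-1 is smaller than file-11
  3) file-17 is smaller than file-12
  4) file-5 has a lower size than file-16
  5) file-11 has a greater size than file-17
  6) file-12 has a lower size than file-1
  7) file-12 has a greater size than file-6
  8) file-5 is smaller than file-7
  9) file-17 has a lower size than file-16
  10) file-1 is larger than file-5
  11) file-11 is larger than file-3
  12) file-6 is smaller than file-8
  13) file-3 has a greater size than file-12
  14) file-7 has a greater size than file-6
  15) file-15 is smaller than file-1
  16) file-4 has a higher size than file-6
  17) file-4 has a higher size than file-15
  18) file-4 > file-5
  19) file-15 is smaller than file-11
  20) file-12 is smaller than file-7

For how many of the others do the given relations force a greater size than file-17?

6

From file-17 the given relations immediately reach file-12, file-16, file-11.
From those, file-3, file-7, file-1 — 6 in total.
No other element is forced above file-17 by the given relations, so the count is 6.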